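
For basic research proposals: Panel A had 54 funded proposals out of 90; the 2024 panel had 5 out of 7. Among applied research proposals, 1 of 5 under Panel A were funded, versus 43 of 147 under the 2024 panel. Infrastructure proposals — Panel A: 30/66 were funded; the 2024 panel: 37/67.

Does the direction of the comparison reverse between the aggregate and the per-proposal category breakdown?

Basic research: Panel A 54/90 = 60.0%, the 2024 panel 5/7 = 71.4% → the 2024 panel
Applied research: Panel A 1/5 = 20.0%, the 2024 panel 43/147 = 29.3% → the 2024 panel
Infrastructure: Panel A 30/66 = 45.5%, the 2024 panel 37/67 = 55.2% → the 2024 panel
Overall: Panel A 85/161 = 52.8%, the 2024 panel 85/221 = 38.5% → Panel A
The 2024 panel wins each proposal group but Panel A wins overall — the comparison reverses. The 2024 panel's proposals skew toward applied research, which has a lower base rate.

Yes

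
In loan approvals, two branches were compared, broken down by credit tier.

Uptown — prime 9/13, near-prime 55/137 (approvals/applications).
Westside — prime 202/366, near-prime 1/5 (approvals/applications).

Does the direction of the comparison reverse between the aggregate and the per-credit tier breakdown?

Prime: Uptown 9/13 = 69.2%, Westside 202/366 = 55.2% → Uptown
Near-prime: Uptown 55/137 = 40.1%, Westside 1/5 = 20.0% → Uptown
Overall: Uptown 64/150 = 42.7%, Westside 203/371 = 54.7% → Westside
Uptown wins each credit group but Westside wins overall — the comparison reverses. Uptown's applications skew toward near-prime, which has a lower base rate.

Yes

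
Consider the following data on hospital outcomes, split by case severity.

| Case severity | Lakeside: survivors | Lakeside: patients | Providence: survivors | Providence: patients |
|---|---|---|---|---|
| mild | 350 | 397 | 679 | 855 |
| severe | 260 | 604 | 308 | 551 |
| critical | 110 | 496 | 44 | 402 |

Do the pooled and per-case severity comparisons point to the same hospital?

No

Mild: Lakeside 350/397 = 88.2%, Providence 679/855 = 79.4% → Lakeside
Severe: Lakeside 260/604 = 43.0%, Providence 308/551 = 55.9% → Providence
Critical: Lakeside 110/496 = 22.2%, Providence 44/402 = 10.9% → Lakeside
Overall: Lakeside 720/1497 = 48.1%, Providence 1031/1808 = 57.0% → Providence
Neither sweeps: Lakeside wins 2 of 3 groups, Providence wins 1. Providence wins overall but not every group — no Simpson reversal.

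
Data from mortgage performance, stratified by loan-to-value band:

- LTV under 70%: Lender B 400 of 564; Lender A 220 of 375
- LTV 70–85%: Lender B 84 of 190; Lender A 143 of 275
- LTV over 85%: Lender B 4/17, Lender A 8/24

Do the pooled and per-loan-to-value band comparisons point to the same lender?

LTV under 70%: Lender B 400/564 = 70.9%, Lender A 220/375 = 58.7% → Lender B
LTV 70–85%: Lender B 84/190 = 44.2%, Lender A 143/275 = 52.0% → Lender A
LTV over 85%: Lender B 4/17 = 23.5%, Lender A 8/24 = 33.3% → Lender A
Overall: Lender B 488/771 = 63.3%, Lender A 371/674 = 55.0% → Lender B
Neither sweeps: Lender B wins 1 of 3 groups, Lender A wins 2. Lender B wins overall but not every group — no Simpson reversal.

No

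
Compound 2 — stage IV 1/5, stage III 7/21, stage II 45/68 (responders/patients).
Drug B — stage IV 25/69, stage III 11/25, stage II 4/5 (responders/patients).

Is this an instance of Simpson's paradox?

Yes

Stage IV: Compound 2 1/5 = 20.0%, Drug B 25/69 = 36.2% → Drug B
Stage III: Compound 2 7/21 = 33.3%, Drug B 11/25 = 44.0% → Drug B
Stage II: Compound 2 45/68 = 66.2%, Drug B 4/5 = 80.0% → Drug B
Overall: Compound 2 53/94 = 56.4%, Drug B 40/99 = 40.4% → Compound 2
Drug B wins each disease group but Compound 2 wins overall — the comparison reverses. Drug B's patients skew toward stage IV, which has a lower base rate.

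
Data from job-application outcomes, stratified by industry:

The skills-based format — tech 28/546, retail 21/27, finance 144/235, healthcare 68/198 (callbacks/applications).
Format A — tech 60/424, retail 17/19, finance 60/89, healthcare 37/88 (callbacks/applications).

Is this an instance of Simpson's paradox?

Tech: the skills-based format 28/546 = 5.1%, Format A 60/424 = 14.2% → Format A
Retail: the skills-based format 21/27 = 77.8%, Format A 17/19 = 89.5% → Format A
Finance: the skills-based format 144/235 = 61.3%, Format A 60/89 = 67.4% → Format A
Healthcare: the skills-based format 68/198 = 34.3%, Format A 37/88 = 42.0% → Format A
Overall: the skills-based format 261/1006 = 25.9%, Format A 174/620 = 28.1% → Format A
Format A wins overall and in every industry group — no reversal.

No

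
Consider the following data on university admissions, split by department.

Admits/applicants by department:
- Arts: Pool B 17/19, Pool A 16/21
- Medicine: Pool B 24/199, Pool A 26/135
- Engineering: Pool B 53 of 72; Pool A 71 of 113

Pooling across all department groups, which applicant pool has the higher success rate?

Pool A

Arts: Pool B 17/19 = 89.5%, Pool A 16/21 = 76.2% → Pool B
Medicine: Pool B 24/199 = 12.1%, Pool A 26/135 = 19.3% → Pool A
Engineering: Pool B 53/72 = 73.6%, Pool A 71/113 = 62.8% → Pool B
Overall: Pool B 94/290 = 32.4%, Pool A 113/269 = 42.0% → Pool A
(Neither sweeps every department group, but Pool A has the higher pooled rate.)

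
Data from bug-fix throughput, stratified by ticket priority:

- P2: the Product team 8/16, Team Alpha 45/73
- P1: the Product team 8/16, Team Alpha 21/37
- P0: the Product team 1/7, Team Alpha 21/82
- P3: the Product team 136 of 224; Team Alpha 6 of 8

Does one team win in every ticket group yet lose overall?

Yes

P2: the Product team 8/16 = 50.0%, Team Alpha 45/73 = 61.6% → Team Alpha
P1: the Product team 8/16 = 50.0%, Team Alpha 21/37 = 56.8% → Team Alpha
P0: the Product team 1/7 = 14.3%, Team Alpha 21/82 = 25.6% → Team Alpha
P3: the Product team 136/224 = 60.7%, Team Alpha 6/8 = 75.0% → Team Alpha
Overall: the Product team 153/263 = 58.2%, Team Alpha 93/200 = 46.5% → the Product team
Team Alpha wins each ticket group but the Product team wins overall — the comparison reverses. Team Alpha's tickets skew toward P0, which has a lower base rate.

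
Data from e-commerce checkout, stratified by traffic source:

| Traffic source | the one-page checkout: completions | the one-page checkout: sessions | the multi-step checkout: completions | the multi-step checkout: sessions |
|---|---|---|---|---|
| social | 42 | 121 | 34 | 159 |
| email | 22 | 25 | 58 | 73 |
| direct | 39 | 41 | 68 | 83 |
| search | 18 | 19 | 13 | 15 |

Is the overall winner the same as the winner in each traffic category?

Yes

Social: the one-page checkout 42/121 = 34.7%, the multi-step checkout 34/159 = 21.4% → the one-page checkout
Email: the one-page checkout 22/25 = 88.0%, the multi-step checkout 58/73 = 79.5% → the one-page checkout
Direct: the one-page checkout 39/41 = 95.1%, the multi-step checkout 68/83 = 81.9% → the one-page checkout
Search: the one-page checkout 18/19 = 94.7%, the multi-step checkout 13/15 = 86.7% → the one-page checkout
Overall: the one-page checkout 121/206 = 58.7%, the multi-step checkout 173/330 = 52.4% → the one-page checkout
The one-page checkout wins overall and in every traffic group — no reversal.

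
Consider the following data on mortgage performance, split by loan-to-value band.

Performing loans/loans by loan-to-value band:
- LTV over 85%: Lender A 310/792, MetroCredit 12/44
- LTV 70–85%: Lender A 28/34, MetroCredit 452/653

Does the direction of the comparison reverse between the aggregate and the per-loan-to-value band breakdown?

LTV over 85%: Lender A 310/792 = 39.1%, MetroCredit 12/44 = 27.3% → Lender A
LTV 70–85%: Lender A 28/34 = 82.4%, MetroCredit 452/653 = 69.2% → Lender A
Overall: Lender A 338/826 = 40.9%, MetroCredit 464/697 = 66.6% → MetroCredit
Lender A wins each loan-to-value group but MetroCredit wins overall — the comparison reverses. Lender A's loans skew toward LTV over 85%, which has a lower base rate.

Yes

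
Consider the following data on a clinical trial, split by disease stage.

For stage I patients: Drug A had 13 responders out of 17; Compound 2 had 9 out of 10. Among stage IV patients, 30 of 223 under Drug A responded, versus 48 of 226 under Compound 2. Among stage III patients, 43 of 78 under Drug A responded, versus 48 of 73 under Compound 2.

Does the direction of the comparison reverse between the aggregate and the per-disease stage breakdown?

No

Stage I: Drug A 13/17 = 76.5%, Compound 2 9/10 = 90.0% → Compound 2
Stage IV: Drug A 30/223 = 13.5%, Compound 2 48/226 = 21.2% → Compound 2
Stage III: Drug A 43/78 = 55.1%, Compound 2 48/73 = 65.8% → Compound 2
Overall: Drug A 86/318 = 27.0%, Compound 2 105/309 = 34.0% → Compound 2
Compound 2 wins overall and in every disease group — no reversal.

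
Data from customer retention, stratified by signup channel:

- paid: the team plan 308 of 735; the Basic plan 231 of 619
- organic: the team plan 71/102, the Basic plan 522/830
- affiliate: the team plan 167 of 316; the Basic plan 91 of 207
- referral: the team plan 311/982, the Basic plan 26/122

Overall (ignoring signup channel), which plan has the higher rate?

Paid: the team plan 308/735 = 41.9%, the Basic plan 231/619 = 37.3% → the team plan
Organic: the team plan 71/102 = 69.6%, the Basic plan 522/830 = 62.9% → the team plan
Affiliate: the team plan 167/316 = 52.8%, the Basic plan 91/207 = 44.0% → the team plan
Referral: the team plan 311/982 = 31.7%, the Basic plan 26/122 = 21.3% → the team plan
Overall: the team plan 857/2135 = 40.1%, the Basic plan 870/1778 = 48.9% → the Basic plan
(The team plan wins every signup group but the Basic plan wins overall — the team plan's customers skew toward the low-rate referral group.)

the Basic plan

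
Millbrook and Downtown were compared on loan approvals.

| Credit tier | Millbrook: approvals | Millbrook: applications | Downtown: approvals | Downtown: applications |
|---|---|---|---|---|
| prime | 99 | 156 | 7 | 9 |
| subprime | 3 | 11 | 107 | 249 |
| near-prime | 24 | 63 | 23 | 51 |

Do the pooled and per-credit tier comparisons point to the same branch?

No

Prime: Millbrook 99/156 = 63.5%, Downtown 7/9 = 77.8% → Downtown
Subprime: Millbrook 3/11 = 27.3%, Downtown 107/249 = 43.0% → Downtown
Near-prime: Millbrook 24/63 = 38.1%, Downtown 23/51 = 45.1% → Downtown
Overall: Millbrook 126/230 = 54.8%, Downtown 137/309 = 44.3% → Millbrook
Downtown wins each credit group but Millbrook wins overall — the comparison reverses. Downtown's applications skew toward subprime, which has a lower base rate.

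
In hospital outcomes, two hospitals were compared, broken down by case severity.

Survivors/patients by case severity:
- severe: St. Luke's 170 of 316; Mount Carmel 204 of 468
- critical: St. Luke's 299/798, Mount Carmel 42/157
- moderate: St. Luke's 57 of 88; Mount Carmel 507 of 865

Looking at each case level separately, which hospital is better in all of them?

St. Luke's

Severe: St. Luke's 170/316 = 53.8%, Mount Carmel 204/468 = 43.6% → St. Luke's
Critical: St. Luke's 299/798 = 37.5%, Mount Carmel 42/157 = 26.8% → St. Luke's
Moderate: St. Luke's 57/88 = 64.8%, Mount Carmel 507/865 = 58.6% → St. Luke's
St. Luke's has the higher rate in all 3 groups.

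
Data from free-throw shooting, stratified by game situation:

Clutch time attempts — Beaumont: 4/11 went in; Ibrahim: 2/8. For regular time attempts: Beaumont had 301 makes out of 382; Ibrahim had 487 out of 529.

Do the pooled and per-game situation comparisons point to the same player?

No

Clutch time: Beaumont 4/11 = 36.4%, Ibrahim 2/8 = 25.0% → Beaumont
Regular time: Beaumont 301/382 = 78.8%, Ibrahim 487/529 = 92.1% → Ibrahim
Overall: Beaumont 305/393 = 77.6%, Ibrahim 489/537 = 91.1% → Ibrahim
Neither sweeps: Beaumont wins 1 of 2 groups, Ibrahim wins 1. Ibrahim wins overall but not every group — no Simpson reversal.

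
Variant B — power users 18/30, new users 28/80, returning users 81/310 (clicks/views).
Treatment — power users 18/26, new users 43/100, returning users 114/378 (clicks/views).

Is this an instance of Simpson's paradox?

Power users: Variant B 18/30 = 60.0%, Treatment 18/26 = 69.2% → Treatment
New users: Variant B 28/80 = 35.0%, Treatment 43/100 = 43.0% → Treatment
Returning users: Variant B 81/310 = 26.1%, Treatment 114/378 = 30.2% → Treatment
Overall: Variant B 127/420 = 30.2%, Treatment 175/504 = 34.7% → Treatment
Treatment wins overall and in every user group — no reversal.

No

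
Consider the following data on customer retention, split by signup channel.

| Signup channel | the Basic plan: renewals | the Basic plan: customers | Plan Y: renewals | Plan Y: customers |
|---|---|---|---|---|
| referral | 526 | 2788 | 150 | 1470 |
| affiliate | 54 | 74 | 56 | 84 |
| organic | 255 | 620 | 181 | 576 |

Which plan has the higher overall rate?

the Basic plan

Referral: the Basic plan 526/2788 = 18.9%, Plan Y 150/1470 = 10.2% → the Basic plan
Affiliate: the Basic plan 54/74 = 73.0%, Plan Y 56/84 = 66.7% → the Basic plan
Organic: the Basic plan 255/620 = 41.1%, Plan Y 181/576 = 31.4% → the Basic plan
Overall: the Basic plan 835/3482 = 24.0%, Plan Y 387/2130 = 18.2% → the Basic plan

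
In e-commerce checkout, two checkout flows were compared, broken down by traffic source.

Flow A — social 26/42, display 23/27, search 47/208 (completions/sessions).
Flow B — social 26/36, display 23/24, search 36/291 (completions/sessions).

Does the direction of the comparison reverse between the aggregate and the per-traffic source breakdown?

Social: Flow A 26/42 = 61.9%, Flow B 26/36 = 72.2% → Flow B
Display: Flow A 23/27 = 85.2%, Flow B 23/24 = 95.8% → Flow B
Search: Flow A 47/208 = 22.6%, Flow B 36/291 = 12.4% → Flow A
Overall: Flow A 96/277 = 34.7%, Flow B 85/351 = 24.2% → Flow A
Neither sweeps: Flow A wins 1 of 3 groups, Flow B wins 2. Flow A wins overall but not every group — no Simpson reversal.

No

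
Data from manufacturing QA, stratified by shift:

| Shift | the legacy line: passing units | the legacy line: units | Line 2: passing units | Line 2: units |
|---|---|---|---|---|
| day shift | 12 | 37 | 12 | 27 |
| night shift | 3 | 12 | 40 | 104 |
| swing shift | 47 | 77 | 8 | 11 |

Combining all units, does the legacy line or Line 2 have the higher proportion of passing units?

the legacy line

Day shift: the legacy line 12/37 = 32.4%, Line 2 12/27 = 44.4% → Line 2
Night shift: the legacy line 3/12 = 25.0%, Line 2 40/104 = 38.5% → Line 2
Swing shift: the legacy line 47/77 = 61.0%, Line 2 8/11 = 72.7% → Line 2
Overall: the legacy line 62/126 = 49.2%, Line 2 60/142 = 42.3% → the legacy line
(Line 2 wins every shift group but the legacy line wins overall — Line 2's units skew toward the low-rate night shift group.)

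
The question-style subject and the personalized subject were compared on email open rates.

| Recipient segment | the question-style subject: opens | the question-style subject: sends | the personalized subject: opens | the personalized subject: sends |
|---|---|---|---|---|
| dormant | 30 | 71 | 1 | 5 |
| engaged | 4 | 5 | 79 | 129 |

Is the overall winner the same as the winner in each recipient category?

No

Dormant: the question-style subject 30/71 = 42.3%, the personalized subject 1/5 = 20.0% → the question-style subject
Engaged: the question-style subject 4/5 = 80.0%, the personalized subject 79/129 = 61.2% → the question-style subject
Overall: the question-style subject 34/76 = 44.7%, the personalized subject 80/134 = 59.7% → the personalized subject
The question-style subject wins each recipient group but the personalized subject wins overall — the comparison reverses. The question-style subject's sends skew toward dormant, which has a lower base rate.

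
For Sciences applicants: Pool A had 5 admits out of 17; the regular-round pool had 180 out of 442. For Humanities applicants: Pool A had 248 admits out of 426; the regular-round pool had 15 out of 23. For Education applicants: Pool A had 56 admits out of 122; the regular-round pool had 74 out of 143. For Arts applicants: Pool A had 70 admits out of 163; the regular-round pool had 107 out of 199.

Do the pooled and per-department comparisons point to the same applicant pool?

Sciences: Pool A 5/17 = 29.4%, the regular-round pool 180/442 = 40.7% → the regular-round pool
Humanities: Pool A 248/426 = 58.2%, the regular-round pool 15/23 = 65.2% → the regular-round pool
Education: Pool A 56/122 = 45.9%, the regular-round pool 74/143 = 51.7% → the regular-round pool
Arts: Pool A 70/163 = 42.9%, the regular-round pool 107/199 = 53.8% → the regular-round pool
Overall: Pool A 379/728 = 52.1%, the regular-round pool 376/807 = 46.6% → Pool A
The regular-round pool wins each department group but Pool A wins overall — the comparison reverses. The regular-round pool's applicants skew toward Sciences, which has a lower base rate.

No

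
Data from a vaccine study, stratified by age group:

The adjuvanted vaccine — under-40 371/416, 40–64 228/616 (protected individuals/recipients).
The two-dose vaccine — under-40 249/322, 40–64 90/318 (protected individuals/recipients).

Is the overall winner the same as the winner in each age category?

Under-40: the adjuvanted vaccine 371/416 = 89.2%, the two-dose vaccine 249/322 = 77.3% → the adjuvanted vaccine
40–64: the adjuvanted vaccine 228/616 = 37.0%, the two-dose vaccine 90/318 = 28.3% → the adjuvanted vaccine
Overall: the adjuvanted vaccine 599/1032 = 58.0%, the two-dose vaccine 339/640 = 53.0% → the adjuvanted vaccine
The adjuvanted vaccine wins overall and in every age group — no reversal.

Yes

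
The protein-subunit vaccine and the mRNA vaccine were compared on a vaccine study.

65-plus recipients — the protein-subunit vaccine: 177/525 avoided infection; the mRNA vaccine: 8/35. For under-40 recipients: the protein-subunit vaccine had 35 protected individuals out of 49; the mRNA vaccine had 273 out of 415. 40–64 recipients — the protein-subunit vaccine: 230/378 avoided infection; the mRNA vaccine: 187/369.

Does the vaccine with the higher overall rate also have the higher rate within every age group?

No

65-plus: the protein-subunit vaccine 177/525 = 33.7%, the mRNA vaccine 8/35 = 22.9% → the protein-subunit vaccine
Under-40: the protein-subunit vaccine 35/49 = 71.4%, the mRNA vaccine 273/415 = 65.8% → the protein-subunit vaccine
40–64: the protein-subunit vaccine 230/378 = 60.8%, the mRNA vaccine 187/369 = 50.7% → the protein-subunit vaccine
Overall: the protein-subunit vaccine 442/952 = 46.4%, the mRNA vaccine 468/819 = 57.1% → the mRNA vaccine
The protein-subunit vaccine wins each age group but the mRNA vaccine wins overall — the comparison reverses. The protein-subunit vaccine's recipients skew toward 65-plus, which has a lower base rate.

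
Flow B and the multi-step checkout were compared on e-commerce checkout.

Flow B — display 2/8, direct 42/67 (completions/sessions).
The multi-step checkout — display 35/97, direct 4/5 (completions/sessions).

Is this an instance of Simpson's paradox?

Display: Flow B 2/8 = 25.0%, the multi-step checkout 35/97 = 36.1% → the multi-step checkout
Direct: Flow B 42/67 = 62.7%, the multi-step checkout 4/5 = 80.0% → the multi-step checkout
Overall: Flow B 44/75 = 58.7%, the multi-step checkout 39/102 = 38.2% → Flow B
The multi-step checkout wins each traffic group but Flow B wins overall — the comparison reverses. The multi-step checkout's sessions skew toward display, which has a lower base rate.

Yes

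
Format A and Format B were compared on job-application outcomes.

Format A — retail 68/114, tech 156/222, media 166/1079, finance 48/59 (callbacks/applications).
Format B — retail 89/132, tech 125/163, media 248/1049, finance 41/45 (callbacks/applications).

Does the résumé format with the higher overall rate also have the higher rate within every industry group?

Yes

Retail: Format A 68/114 = 59.6%, Format B 89/132 = 67.4% → Format B
Tech: Format A 156/222 = 70.3%, Format B 125/163 = 76.7% → Format B
Media: Format A 166/1079 = 15.4%, Format B 248/1049 = 23.6% → Format B
Finance: Format A 48/59 = 81.4%, Format B 41/45 = 91.1% → Format B
Overall: Format A 438/1474 = 29.7%, Format B 503/1389 = 36.2% → Format B
Format B wins overall and in every industry group — no reversal.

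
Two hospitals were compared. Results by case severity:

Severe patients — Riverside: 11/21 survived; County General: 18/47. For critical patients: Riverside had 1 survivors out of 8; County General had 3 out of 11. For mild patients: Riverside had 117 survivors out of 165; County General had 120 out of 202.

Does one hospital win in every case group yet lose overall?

No

Severe: Riverside 11/21 = 52.4%, County General 18/47 = 38.3% → Riverside
Critical: Riverside 1/8 = 12.5%, County General 3/11 = 27.3% → County General
Mild: Riverside 117/165 = 70.9%, County General 120/202 = 59.4% → Riverside
Overall: Riverside 129/194 = 66.5%, County General 141/260 = 54.2% → Riverside
Neither sweeps: Riverside wins 2 of 3 groups, County General wins 1. Riverside wins overall but not every group — no Simpson reversal.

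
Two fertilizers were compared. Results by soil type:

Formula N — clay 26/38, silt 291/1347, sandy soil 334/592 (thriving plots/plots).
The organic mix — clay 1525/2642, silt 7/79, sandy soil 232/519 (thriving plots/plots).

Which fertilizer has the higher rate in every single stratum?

Clay: Formula N 26/38 = 68.4%, the organic mix 1525/2642 = 57.7% → Formula N
Silt: Formula N 291/1347 = 21.6%, the organic mix 7/79 = 8.9% → Formula N
Sandy soil: Formula N 334/592 = 56.4%, the organic mix 232/519 = 44.7% → Formula N
Formula N has the higher rate in all 3 groups.

Formula N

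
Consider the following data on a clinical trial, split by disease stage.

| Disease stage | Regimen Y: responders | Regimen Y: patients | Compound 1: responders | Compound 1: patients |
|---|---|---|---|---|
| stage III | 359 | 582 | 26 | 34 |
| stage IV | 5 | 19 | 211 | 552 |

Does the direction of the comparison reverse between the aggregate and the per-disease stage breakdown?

Yes

Stage III: Regimen Y 359/582 = 61.7%, Compound 1 26/34 = 76.5% → Compound 1
Stage IV: Regimen Y 5/19 = 26.3%, Compound 1 211/552 = 38.2% → Compound 1
Overall: Regimen Y 364/601 = 60.6%, Compound 1 237/586 = 40.4% → Regimen Y
Compound 1 wins each disease group but Regimen Y wins overall — the comparison reverses. Compound 1's patients skew toward stage IV, which has a lower base rate.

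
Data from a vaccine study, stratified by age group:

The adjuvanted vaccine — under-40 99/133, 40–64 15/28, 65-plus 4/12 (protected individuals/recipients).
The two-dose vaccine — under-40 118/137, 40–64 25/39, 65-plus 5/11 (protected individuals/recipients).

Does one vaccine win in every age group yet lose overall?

Under-40: the adjuvanted vaccine 99/133 = 74.4%, the two-dose vaccine 118/137 = 86.1% → the two-dose vaccine
40–64: the adjuvanted vaccine 15/28 = 53.6%, the two-dose vaccine 25/39 = 64.1% → the two-dose vaccine
65-plus: the adjuvanted vaccine 4/12 = 33.3%, the two-dose vaccine 5/11 = 45.5% → the two-dose vaccine
Overall: the adjuvanted vaccine 118/173 = 68.2%, the two-dose vaccine 148/187 = 79.1% → the two-dose vaccine
The two-dose vaccine wins overall and in every age group — no reversal.

No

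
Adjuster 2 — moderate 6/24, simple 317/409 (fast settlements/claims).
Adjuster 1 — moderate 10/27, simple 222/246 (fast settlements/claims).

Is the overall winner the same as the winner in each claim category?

Yes

Moderate: Adjuster 2 6/24 = 25.0%, Adjuster 1 10/27 = 37.0% → Adjuster 1
Simple: Adjuster 2 317/409 = 77.5%, Adjuster 1 222/246 = 90.2% → Adjuster 1
Overall: Adjuster 2 323/433 = 74.6%, Adjuster 1 232/273 = 85.0% → Adjuster 1
Adjuster 1 wins overall and in every claim group — no reversal.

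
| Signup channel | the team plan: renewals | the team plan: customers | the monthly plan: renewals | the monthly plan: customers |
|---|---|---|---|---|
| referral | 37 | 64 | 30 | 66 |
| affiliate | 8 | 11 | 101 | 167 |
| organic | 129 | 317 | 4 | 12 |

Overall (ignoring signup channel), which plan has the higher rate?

the monthly plan

Referral: the team plan 37/64 = 57.8%, the monthly plan 30/66 = 45.5% → the team plan
Affiliate: the team plan 8/11 = 72.7%, the monthly plan 101/167 = 60.5% → the team plan
Organic: the team plan 129/317 = 40.7%, the monthly plan 4/12 = 33.3% → the team plan
Overall: the team plan 174/392 = 44.4%, the monthly plan 135/245 = 55.1% → the monthly plan
(The team plan wins every signup group but the monthly plan wins overall — the team plan's customers skew toward the low-rate organic group.)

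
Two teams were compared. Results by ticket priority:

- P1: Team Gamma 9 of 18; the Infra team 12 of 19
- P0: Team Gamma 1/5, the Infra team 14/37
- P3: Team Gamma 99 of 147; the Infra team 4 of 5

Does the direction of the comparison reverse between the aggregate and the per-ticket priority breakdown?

Yes

P1: Team Gamma 9/18 = 50.0%, the Infra team 12/19 = 63.2% → the Infra team
P0: Team Gamma 1/5 = 20.0%, the Infra team 14/37 = 37.8% → the Infra team
P3: Team Gamma 99/147 = 67.3%, the Infra team 4/5 = 80.0% → the Infra team
Overall: Team Gamma 109/170 = 64.1%, the Infra team 30/61 = 49.2% → Team Gamma
The Infra team wins each ticket group but Team Gamma wins overall — the comparison reverses. The Infra team's tickets skew toward P0, which has a lower base rate.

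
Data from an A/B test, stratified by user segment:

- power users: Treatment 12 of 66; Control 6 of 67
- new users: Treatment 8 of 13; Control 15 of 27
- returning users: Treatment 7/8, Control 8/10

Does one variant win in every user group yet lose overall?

Power users: Treatment 12/66 = 18.2%, Control 6/67 = 9.0% → Treatment
New users: Treatment 8/13 = 61.5%, Control 15/27 = 55.6% → Treatment
Returning users: Treatment 7/8 = 87.5%, Control 8/10 = 80.0% → Treatment
Overall: Treatment 27/87 = 31.0%, Control 29/104 = 27.9% → Treatment
Treatment wins overall and in every user group — no reversal.

No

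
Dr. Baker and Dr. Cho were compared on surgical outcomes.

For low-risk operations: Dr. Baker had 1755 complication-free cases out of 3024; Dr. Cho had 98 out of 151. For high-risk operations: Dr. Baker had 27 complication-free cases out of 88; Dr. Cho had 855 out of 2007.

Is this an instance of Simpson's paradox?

Yes

Low-risk: Dr. Baker 1755/3024 = 58.0%, Dr. Cho 98/151 = 64.9% → Dr. Cho
High-risk: Dr. Baker 27/88 = 30.7%, Dr. Cho 855/2007 = 42.6% → Dr. Cho
Overall: Dr. Baker 1782/3112 = 57.3%, Dr. Cho 953/2158 = 44.2% → Dr. Baker
Dr. Cho wins each patient risk group but Dr. Baker wins overall — the comparison reverses. Dr. Cho's operations skew toward high-risk, which has a lower base rate.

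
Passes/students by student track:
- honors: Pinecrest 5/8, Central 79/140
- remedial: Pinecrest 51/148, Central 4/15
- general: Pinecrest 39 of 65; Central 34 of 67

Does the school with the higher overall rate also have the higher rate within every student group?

No

Honors: Pinecrest 5/8 = 62.5%, Central 79/140 = 56.4% → Pinecrest
Remedial: Pinecrest 51/148 = 34.5%, Central 4/15 = 26.7% → Pinecrest
General: Pinecrest 39/65 = 60.0%, Central 34/67 = 50.7% → Pinecrest
Overall: Pinecrest 95/221 = 43.0%, Central 117/222 = 52.7% → Central
Pinecrest wins each student group but Central wins overall — the comparison reverses. Pinecrest's students skew toward remedial, which has a lower base rate.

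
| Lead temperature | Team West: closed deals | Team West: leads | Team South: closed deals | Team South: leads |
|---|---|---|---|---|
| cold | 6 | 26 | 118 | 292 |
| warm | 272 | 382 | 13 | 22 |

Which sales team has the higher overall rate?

Team West

Cold: Team West 6/26 = 23.1%, Team South 118/292 = 40.4% → Team South
Warm: Team West 272/382 = 71.2%, Team South 13/22 = 59.1% → Team West
Overall: Team West 278/408 = 68.1%, Team South 131/314 = 41.7% → Team West
(Neither sweeps every lead group, but Team West has the higher pooled rate.)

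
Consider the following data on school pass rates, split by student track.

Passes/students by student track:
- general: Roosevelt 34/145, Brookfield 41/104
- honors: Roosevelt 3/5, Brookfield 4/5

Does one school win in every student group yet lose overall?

General: Roosevelt 34/145 = 23.4%, Brookfield 41/104 = 39.4% → Brookfield
Honors: Roosevelt 3/5 = 60.0%, Brookfield 4/5 = 80.0% → Brookfield
Overall: Roosevelt 37/150 = 24.7%, Brookfield 45/109 = 41.3% → Brookfield
Brookfield wins overall and in every student group — no reversal.

No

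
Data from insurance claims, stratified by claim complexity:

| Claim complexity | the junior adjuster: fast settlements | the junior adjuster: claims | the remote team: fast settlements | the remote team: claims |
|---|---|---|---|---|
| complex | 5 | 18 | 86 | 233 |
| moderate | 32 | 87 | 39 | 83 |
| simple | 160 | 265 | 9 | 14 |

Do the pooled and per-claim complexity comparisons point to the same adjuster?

No

Complex: the junior adjuster 5/18 = 27.8%, the remote team 86/233 = 36.9% → the remote team
Moderate: the junior adjuster 32/87 = 36.8%, the remote team 39/83 = 47.0% → the remote team
Simple: the junior adjuster 160/265 = 60.4%, the remote team 9/14 = 64.3% → the remote team
Overall: the junior adjuster 197/370 = 53.2%, the remote team 134/330 = 40.6% → the junior adjuster
The remote team wins each claim group but the junior adjuster wins overall — the comparison reverses. The remote team's claims skew toward complex, which has a lower base rate.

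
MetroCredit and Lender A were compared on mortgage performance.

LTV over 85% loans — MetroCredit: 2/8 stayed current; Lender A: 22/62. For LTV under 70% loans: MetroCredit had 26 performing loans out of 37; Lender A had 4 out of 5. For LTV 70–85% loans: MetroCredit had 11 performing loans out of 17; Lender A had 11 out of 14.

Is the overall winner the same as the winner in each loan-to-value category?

LTV over 85%: MetroCredit 2/8 = 25.0%, Lender A 22/62 = 35.5% → Lender A
LTV under 70%: MetroCredit 26/37 = 70.3%, Lender A 4/5 = 80.0% → Lender A
LTV 70–85%: MetroCredit 11/17 = 64.7%, Lender A 11/14 = 78.6% → Lender A
Overall: MetroCredit 39/62 = 62.9%, Lender A 37/81 = 45.7% → MetroCredit
Lender A wins each loan-to-value group but MetroCredit wins overall — the comparison reverses. Lender A's loans skew toward LTV over 85%, which has a lower base rate.

No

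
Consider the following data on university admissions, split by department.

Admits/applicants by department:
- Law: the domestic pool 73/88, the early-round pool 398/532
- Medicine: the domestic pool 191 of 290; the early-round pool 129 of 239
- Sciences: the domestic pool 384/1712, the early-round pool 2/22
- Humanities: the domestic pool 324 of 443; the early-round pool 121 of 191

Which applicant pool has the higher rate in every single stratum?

the domestic pool

Law: the domestic pool 73/88 = 83.0%, the early-round pool 398/532 = 74.8% → the domestic pool
Medicine: the domestic pool 191/290 = 65.9%, the early-round pool 129/239 = 54.0% → the domestic pool
Sciences: the domestic pool 384/1712 = 22.4%, the early-round pool 2/22 = 9.1% → the domestic pool
Humanities: the domestic pool 324/443 = 73.1%, the early-round pool 121/191 = 63.4% → the domestic pool
The domestic pool has the higher rate in all 4 groups.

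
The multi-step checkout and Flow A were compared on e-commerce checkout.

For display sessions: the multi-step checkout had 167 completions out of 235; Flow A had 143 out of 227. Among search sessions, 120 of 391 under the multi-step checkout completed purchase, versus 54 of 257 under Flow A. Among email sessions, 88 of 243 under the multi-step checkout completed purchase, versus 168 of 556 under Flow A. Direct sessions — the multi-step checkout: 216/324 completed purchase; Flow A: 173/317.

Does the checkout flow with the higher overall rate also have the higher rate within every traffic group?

Yes

Display: the multi-step checkout 167/235 = 71.1%, Flow A 143/227 = 63.0% → the multi-step checkout
Search: the multi-step checkout 120/391 = 30.7%, Flow A 54/257 = 21.0% → the multi-step checkout
Email: the multi-step checkout 88/243 = 36.2%, Flow A 168/556 = 30.2% → the multi-step checkout
Direct: the multi-step checkout 216/324 = 66.7%, Flow A 173/317 = 54.6% → the multi-step checkout
Overall: the multi-step checkout 591/1193 = 49.5%, Flow A 538/1357 = 39.6% → the multi-step checkout
The multi-step checkout wins overall and in every traffic group — no reversal.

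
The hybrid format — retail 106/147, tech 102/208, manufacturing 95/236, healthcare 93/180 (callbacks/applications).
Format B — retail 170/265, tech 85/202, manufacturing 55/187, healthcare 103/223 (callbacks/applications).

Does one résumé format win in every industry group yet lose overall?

Retail: the hybrid format 106/147 = 72.1%, Format B 170/265 = 64.2% → the hybrid format
Tech: the hybrid format 102/208 = 49.0%, Format B 85/202 = 42.1% → the hybrid format
Manufacturing: the hybrid format 95/236 = 40.3%, Format B 55/187 = 29.4% → the hybrid format
Healthcare: the hybrid format 93/180 = 51.7%, Format B 103/223 = 46.2% → the hybrid format
Overall: the hybrid format 396/771 = 51.4%, Format B 413/877 = 47.1% → the hybrid format
The hybrid format wins overall and in every industry group — no reversal.

No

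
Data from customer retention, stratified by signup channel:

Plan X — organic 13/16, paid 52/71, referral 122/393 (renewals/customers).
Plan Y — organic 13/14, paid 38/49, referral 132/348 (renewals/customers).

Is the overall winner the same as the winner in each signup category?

Organic: Plan X 13/16 = 81.2%, Plan Y 13/14 = 92.9% → Plan Y
Paid: Plan X 52/71 = 73.2%, Plan Y 38/49 = 77.6% → Plan Y
Referral: Plan X 122/393 = 31.0%, Plan Y 132/348 = 37.9% → Plan Y
Overall: Plan X 187/480 = 39.0%, Plan Y 183/411 = 44.5% → Plan Y
Plan Y wins overall and in every signup group — no reversal.

Yes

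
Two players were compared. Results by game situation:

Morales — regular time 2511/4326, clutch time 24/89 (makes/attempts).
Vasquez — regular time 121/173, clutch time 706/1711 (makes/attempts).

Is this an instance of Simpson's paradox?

Yes

Regular time: Morales 2511/4326 = 58.0%, Vasquez 121/173 = 69.9% → Vasquez
Clutch time: Morales 24/89 = 27.0%, Vasquez 706/1711 = 41.3% → Vasquez
Overall: Morales 2535/4415 = 57.4%, Vasquez 827/1884 = 43.9% → Morales
Vasquez wins each game group but Morales wins overall — the comparison reverses. Vasquez's attempts skew toward clutch time, which has a lower base rate.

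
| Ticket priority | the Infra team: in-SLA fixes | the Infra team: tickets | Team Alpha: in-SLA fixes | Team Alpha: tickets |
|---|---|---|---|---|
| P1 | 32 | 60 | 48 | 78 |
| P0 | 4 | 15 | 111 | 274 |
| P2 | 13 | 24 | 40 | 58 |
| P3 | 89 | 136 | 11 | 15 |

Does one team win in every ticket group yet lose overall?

P1: the Infra team 32/60 = 53.3%, Team Alpha 48/78 = 61.5% → Team Alpha
P0: the Infra team 4/15 = 26.7%, Team Alpha 111/274 = 40.5% → Team Alpha
P2: the Infra team 13/24 = 54.2%, Team Alpha 40/58 = 69.0% → Team Alpha
P3: the Infra team 89/136 = 65.4%, Team Alpha 11/15 = 73.3% → Team Alpha
Overall: the Infra team 138/235 = 58.7%, Team Alpha 210/425 = 49.4% → the Infra team
Team Alpha wins each ticket group but the Infra team wins overall — the comparison reverses. Team Alpha's tickets skew toward P0, which has a lower base rate.

Yes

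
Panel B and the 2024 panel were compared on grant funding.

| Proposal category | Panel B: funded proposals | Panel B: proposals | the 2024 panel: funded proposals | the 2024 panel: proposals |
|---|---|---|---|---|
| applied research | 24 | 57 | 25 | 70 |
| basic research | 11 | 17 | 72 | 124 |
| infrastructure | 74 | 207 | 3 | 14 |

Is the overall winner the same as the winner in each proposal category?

Applied research: Panel B 24/57 = 42.1%, the 2024 panel 25/70 = 35.7% → Panel B
Basic research: Panel B 11/17 = 64.7%, the 2024 panel 72/124 = 58.1% → Panel B
Infrastructure: Panel B 74/207 = 35.7%, the 2024 panel 3/14 = 21.4% → Panel B
Overall: Panel B 109/281 = 38.8%, the 2024 panel 100/208 = 48.1% → the 2024 panel
Panel B wins each proposal group but the 2024 panel wins overall — the comparison reverses. Panel B's proposals skew toward infrastructure, which has a lower base rate.

No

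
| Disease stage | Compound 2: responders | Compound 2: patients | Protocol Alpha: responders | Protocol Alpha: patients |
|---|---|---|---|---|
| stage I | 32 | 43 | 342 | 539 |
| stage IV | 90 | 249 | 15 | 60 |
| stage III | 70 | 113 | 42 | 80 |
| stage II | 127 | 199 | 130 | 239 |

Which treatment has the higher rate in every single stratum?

Compound 2

Stage I: Compound 2 32/43 = 74.4%, Protocol Alpha 342/539 = 63.5% → Compound 2
Stage IV: Compound 2 90/249 = 36.1%, Protocol Alpha 15/60 = 25.0% → Compound 2
Stage III: Compound 2 70/113 = 61.9%, Protocol Alpha 42/80 = 52.5% → Compound 2
Stage II: Compound 2 127/199 = 63.8%, Protocol Alpha 130/239 = 54.4% → Compound 2
Compound 2 has the higher rate in all 4 groups.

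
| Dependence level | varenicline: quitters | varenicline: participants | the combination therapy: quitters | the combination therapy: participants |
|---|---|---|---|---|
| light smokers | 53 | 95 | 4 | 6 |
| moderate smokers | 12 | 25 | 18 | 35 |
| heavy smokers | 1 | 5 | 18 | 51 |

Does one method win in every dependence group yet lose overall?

Yes

Light smokers: varenicline 53/95 = 55.8%, the combination therapy 4/6 = 66.7% → the combination therapy
Moderate smokers: varenicline 12/25 = 48.0%, the combination therapy 18/35 = 51.4% → the combination therapy
Heavy smokers: varenicline 1/5 = 20.0%, the combination therapy 18/51 = 35.3% → the combination therapy
Overall: varenicline 66/125 = 52.8%, the combination therapy 40/92 = 43.5% → varenicline
The combination therapy wins each dependence group but varenicline wins overall — the comparison reverses. The combination therapy's participants skew toward heavy smokers, which has a lower base rate.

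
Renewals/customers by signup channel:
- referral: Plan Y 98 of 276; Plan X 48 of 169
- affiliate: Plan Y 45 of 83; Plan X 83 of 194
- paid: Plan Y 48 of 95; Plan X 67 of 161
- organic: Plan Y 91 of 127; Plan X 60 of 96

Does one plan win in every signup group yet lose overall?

Referral: Plan Y 98/276 = 35.5%, Plan X 48/169 = 28.4% → Plan Y
Affiliate: Plan Y 45/83 = 54.2%, Plan X 83/194 = 42.8% → Plan Y
Paid: Plan Y 48/95 = 50.5%, Plan X 67/161 = 41.6% → Plan Y
Organic: Plan Y 91/127 = 71.7%, Plan X 60/96 = 62.5% → Plan Y
Overall: Plan Y 282/581 = 48.5%, Plan X 258/620 = 41.6% → Plan Y
Plan Y wins overall and in every signup group — no reversal.

No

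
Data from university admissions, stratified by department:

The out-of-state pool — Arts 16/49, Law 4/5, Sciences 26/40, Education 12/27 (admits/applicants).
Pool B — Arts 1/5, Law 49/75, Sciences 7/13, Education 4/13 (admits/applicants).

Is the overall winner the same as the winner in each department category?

No

Arts: the out-of-state pool 16/49 = 32.7%, Pool B 1/5 = 20.0% → the out-of-state pool
Law: the out-of-state pool 4/5 = 80.0%, Pool B 49/75 = 65.3% → the out-of-state pool
Sciences: the out-of-state pool 26/40 = 65.0%, Pool B 7/13 = 53.8% → the out-of-state pool
Education: the out-of-state pool 12/27 = 44.4%, Pool B 4/13 = 30.8% → the out-of-state pool
Overall: the out-of-state pool 58/121 = 47.9%, Pool B 61/106 = 57.5% → Pool B
The out-of-state pool wins each department group but Pool B wins overall — the comparison reverses. The out-of-state pool's applicants skew toward Arts, which has a lower base rate.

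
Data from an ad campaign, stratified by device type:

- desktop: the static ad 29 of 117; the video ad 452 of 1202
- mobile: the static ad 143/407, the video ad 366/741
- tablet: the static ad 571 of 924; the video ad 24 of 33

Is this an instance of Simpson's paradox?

Yes

Desktop: the static ad 29/117 = 24.8%, the video ad 452/1202 = 37.6% → the video ad
Mobile: the static ad 143/407 = 35.1%, the video ad 366/741 = 49.4% → the video ad
Tablet: the static ad 571/924 = 61.8%, the video ad 24/33 = 72.7% → the video ad
Overall: the static ad 743/1448 = 51.3%, the video ad 842/1976 = 42.6% → the static ad
The video ad wins each device group but the static ad wins overall — the comparison reverses. The video ad's impressions skew toward desktop, which has a lower base rate.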